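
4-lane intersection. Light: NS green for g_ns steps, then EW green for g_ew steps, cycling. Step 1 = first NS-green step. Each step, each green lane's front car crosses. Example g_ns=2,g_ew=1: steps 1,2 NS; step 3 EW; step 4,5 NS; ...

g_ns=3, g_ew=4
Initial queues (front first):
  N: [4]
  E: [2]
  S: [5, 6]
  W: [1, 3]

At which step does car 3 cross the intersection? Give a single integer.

Step 1 [NS]: N:car4-GO,E:wait,S:car5-GO,W:wait | queues: N=0 E=1 S=1 W=2
Step 2 [NS]: N:empty,E:wait,S:car6-GO,W:wait | queues: N=0 E=1 S=0 W=2
Step 3 [NS]: N:empty,E:wait,S:empty,W:wait | queues: N=0 E=1 S=0 W=2
Step 4 [EW]: N:wait,E:car2-GO,S:wait,W:car1-GO | queues: N=0 E=0 S=0 W=1
Step 5 [EW]: N:wait,E:empty,S:wait,W:car3-GO | queues: N=0 E=0 S=0 W=0
Car 3 crosses at step 5

5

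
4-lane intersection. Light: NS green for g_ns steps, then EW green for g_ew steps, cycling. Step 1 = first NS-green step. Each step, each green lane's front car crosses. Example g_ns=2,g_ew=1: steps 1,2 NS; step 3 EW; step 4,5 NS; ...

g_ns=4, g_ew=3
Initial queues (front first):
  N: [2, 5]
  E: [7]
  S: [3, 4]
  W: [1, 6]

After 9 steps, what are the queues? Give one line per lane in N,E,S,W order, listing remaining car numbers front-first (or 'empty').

Step 1 [NS]: N:car2-GO,E:wait,S:car3-GO,W:wait | queues: N=1 E=1 S=1 W=2
Step 2 [NS]: N:car5-GO,E:wait,S:car4-GO,W:wait | queues: N=0 E=1 S=0 W=2
Step 3 [NS]: N:empty,E:wait,S:empty,W:wait | queues: N=0 E=1 S=0 W=2
Step 4 [NS]: N:empty,E:wait,S:empty,W:wait | queues: N=0 E=1 S=0 W=2
Step 5 [EW]: N:wait,E:car7-GO,S:wait,W:car1-GO | queues: N=0 E=0 S=0 W=1
Step 6 [EW]: N:wait,E:empty,S:wait,W:car6-GO | queues: N=0 E=0 S=0 W=0

N: empty
E: empty
S: empty
W: empty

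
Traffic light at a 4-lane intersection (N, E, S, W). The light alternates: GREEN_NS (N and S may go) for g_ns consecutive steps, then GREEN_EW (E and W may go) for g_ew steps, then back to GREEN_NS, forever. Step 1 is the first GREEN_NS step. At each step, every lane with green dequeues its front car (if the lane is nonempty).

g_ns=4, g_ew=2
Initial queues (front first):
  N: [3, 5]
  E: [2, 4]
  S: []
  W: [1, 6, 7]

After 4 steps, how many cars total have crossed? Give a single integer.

Answer: 2

Derivation:
Step 1 [NS]: N:car3-GO,E:wait,S:empty,W:wait | queues: N=1 E=2 S=0 W=3
Step 2 [NS]: N:car5-GO,E:wait,S:empty,W:wait | queues: N=0 E=2 S=0 W=3
Step 3 [NS]: N:empty,E:wait,S:empty,W:wait | queues: N=0 E=2 S=0 W=3
Step 4 [NS]: N:empty,E:wait,S:empty,W:wait | queues: N=0 E=2 S=0 W=3
Cars crossed by step 4: 2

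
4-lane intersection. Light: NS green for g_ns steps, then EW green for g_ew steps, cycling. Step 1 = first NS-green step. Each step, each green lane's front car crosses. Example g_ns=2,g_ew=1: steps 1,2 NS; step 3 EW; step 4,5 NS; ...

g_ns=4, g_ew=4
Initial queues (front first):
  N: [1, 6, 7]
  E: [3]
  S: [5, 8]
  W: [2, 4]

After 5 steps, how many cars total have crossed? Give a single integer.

Step 1 [NS]: N:car1-GO,E:wait,S:car5-GO,W:wait | queues: N=2 E=1 S=1 W=2
Step 2 [NS]: N:car6-GO,E:wait,S:car8-GO,W:wait | queues: N=1 E=1 S=0 W=2
Step 3 [NS]: N:car7-GO,E:wait,S:empty,W:wait | queues: N=0 E=1 S=0 W=2
Step 4 [NS]: N:empty,E:wait,S:empty,W:wait | queues: N=0 E=1 S=0 W=2
Step 5 [EW]: N:wait,E:car3-GO,S:wait,W:car2-GO | queues: N=0 E=0 S=0 W=1
Cars crossed by step 5: 7

Answer: 7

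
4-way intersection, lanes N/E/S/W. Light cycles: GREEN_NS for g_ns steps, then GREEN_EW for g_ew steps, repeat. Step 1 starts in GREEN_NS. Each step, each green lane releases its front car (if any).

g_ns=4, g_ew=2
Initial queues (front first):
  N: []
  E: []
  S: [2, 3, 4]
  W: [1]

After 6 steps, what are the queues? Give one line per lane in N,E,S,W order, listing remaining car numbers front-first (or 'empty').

Step 1 [NS]: N:empty,E:wait,S:car2-GO,W:wait | queues: N=0 E=0 S=2 W=1
Step 2 [NS]: N:empty,E:wait,S:car3-GO,W:wait | queues: N=0 E=0 S=1 W=1
Step 3 [NS]: N:empty,E:wait,S:car4-GO,W:wait | queues: N=0 E=0 S=0 W=1
Step 4 [NS]: N:empty,E:wait,S:empty,W:wait | queues: N=0 E=0 S=0 W=1
Step 5 [EW]: N:wait,E:empty,S:wait,W:car1-GO | queues: N=0 E=0 S=0 W=0

N: empty
E: empty
S: empty
W: empty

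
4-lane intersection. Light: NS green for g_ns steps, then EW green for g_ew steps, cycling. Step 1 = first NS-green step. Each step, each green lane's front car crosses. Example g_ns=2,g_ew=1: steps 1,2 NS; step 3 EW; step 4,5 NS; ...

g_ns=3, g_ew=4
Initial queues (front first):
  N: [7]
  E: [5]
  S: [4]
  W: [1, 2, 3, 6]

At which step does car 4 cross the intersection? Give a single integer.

Step 1 [NS]: N:car7-GO,E:wait,S:car4-GO,W:wait | queues: N=0 E=1 S=0 W=4
Step 2 [NS]: N:empty,E:wait,S:empty,W:wait | queues: N=0 E=1 S=0 W=4
Step 3 [NS]: N:empty,E:wait,S:empty,W:wait | queues: N=0 E=1 S=0 W=4
Step 4 [EW]: N:wait,E:car5-GO,S:wait,W:car1-GO | queues: N=0 E=0 S=0 W=3
Step 5 [EW]: N:wait,E:empty,S:wait,W:car2-GO | queues: N=0 E=0 S=0 W=2
Step 6 [EW]: N:wait,E:empty,S:wait,W:car3-GO | queues: N=0 E=0 S=0 W=1
Step 7 [EW]: N:wait,E:empty,S:wait,W:car6-GO | queues: N=0 E=0 S=0 W=0
Car 4 crosses at step 1

1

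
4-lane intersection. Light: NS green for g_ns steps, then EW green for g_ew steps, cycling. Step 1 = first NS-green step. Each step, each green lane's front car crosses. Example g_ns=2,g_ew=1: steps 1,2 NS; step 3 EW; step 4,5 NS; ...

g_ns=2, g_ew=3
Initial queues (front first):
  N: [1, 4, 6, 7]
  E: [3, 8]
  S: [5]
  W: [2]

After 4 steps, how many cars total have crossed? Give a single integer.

Answer: 6

Derivation:
Step 1 [NS]: N:car1-GO,E:wait,S:car5-GO,W:wait | queues: N=3 E=2 S=0 W=1
Step 2 [NS]: N:car4-GO,E:wait,S:empty,W:wait | queues: N=2 E=2 S=0 W=1
Step 3 [EW]: N:wait,E:car3-GO,S:wait,W:car2-GO | queues: N=2 E=1 S=0 W=0
Step 4 [EW]: N:wait,E:car8-GO,S:wait,W:empty | queues: N=2 E=0 S=0 W=0
Cars crossed by step 4: 6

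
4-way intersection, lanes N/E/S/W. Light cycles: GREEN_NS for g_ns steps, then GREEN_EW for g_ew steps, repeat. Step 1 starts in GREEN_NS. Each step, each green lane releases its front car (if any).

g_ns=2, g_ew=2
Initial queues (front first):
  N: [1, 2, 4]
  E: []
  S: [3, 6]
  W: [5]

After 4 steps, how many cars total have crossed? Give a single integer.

Answer: 5

Derivation:
Step 1 [NS]: N:car1-GO,E:wait,S:car3-GO,W:wait | queues: N=2 E=0 S=1 W=1
Step 2 [NS]: N:car2-GO,E:wait,S:car6-GO,W:wait | queues: N=1 E=0 S=0 W=1
Step 3 [EW]: N:wait,E:empty,S:wait,W:car5-GO | queues: N=1 E=0 S=0 W=0
Step 4 [EW]: N:wait,E:empty,S:wait,W:empty | queues: N=1 E=0 S=0 W=0
Cars crossed by step 4: 5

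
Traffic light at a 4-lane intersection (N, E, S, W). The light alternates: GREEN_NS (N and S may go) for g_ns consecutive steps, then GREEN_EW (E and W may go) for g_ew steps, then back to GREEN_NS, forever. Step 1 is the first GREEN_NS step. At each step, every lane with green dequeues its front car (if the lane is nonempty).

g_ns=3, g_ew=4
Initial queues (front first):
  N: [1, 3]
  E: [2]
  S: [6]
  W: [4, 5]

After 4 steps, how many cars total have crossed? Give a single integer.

Step 1 [NS]: N:car1-GO,E:wait,S:car6-GO,W:wait | queues: N=1 E=1 S=0 W=2
Step 2 [NS]: N:car3-GO,E:wait,S:empty,W:wait | queues: N=0 E=1 S=0 W=2
Step 3 [NS]: N:empty,E:wait,S:empty,W:wait | queues: N=0 E=1 S=0 W=2
Step 4 [EW]: N:wait,E:car2-GO,S:wait,W:car4-GO | queues: N=0 E=0 S=0 W=1
Cars crossed by step 4: 5

Answer: 5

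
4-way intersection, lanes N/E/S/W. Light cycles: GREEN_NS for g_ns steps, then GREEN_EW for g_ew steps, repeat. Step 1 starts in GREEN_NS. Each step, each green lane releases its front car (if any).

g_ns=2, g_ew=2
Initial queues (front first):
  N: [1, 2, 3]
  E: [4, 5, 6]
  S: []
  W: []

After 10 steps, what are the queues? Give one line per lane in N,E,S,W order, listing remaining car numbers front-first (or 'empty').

Step 1 [NS]: N:car1-GO,E:wait,S:empty,W:wait | queues: N=2 E=3 S=0 W=0
Step 2 [NS]: N:car2-GO,E:wait,S:empty,W:wait | queues: N=1 E=3 S=0 W=0
Step 3 [EW]: N:wait,E:car4-GO,S:wait,W:empty | queues: N=1 E=2 S=0 W=0
Step 4 [EW]: N:wait,E:car5-GO,S:wait,W:empty | queues: N=1 E=1 S=0 W=0
Step 5 [NS]: N:car3-GO,E:wait,S:empty,W:wait | queues: N=0 E=1 S=0 W=0
Step 6 [NS]: N:empty,E:wait,S:empty,W:wait | queues: N=0 E=1 S=0 W=0
Step 7 [EW]: N:wait,E:car6-GO,S:wait,W:empty | queues: N=0 E=0 S=0 W=0

N: empty
E: empty
S: empty
W: empty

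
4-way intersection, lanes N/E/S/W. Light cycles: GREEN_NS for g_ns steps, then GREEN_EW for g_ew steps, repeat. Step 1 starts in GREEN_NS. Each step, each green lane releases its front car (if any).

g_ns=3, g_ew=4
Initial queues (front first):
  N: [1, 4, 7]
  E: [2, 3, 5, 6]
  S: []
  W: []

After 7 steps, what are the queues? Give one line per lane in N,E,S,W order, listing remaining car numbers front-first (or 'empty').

Step 1 [NS]: N:car1-GO,E:wait,S:empty,W:wait | queues: N=2 E=4 S=0 W=0
Step 2 [NS]: N:car4-GO,E:wait,S:empty,W:wait | queues: N=1 E=4 S=0 W=0
Step 3 [NS]: N:car7-GO,E:wait,S:empty,W:wait | queues: N=0 E=4 S=0 W=0
Step 4 [EW]: N:wait,E:car2-GO,S:wait,W:empty | queues: N=0 E=3 S=0 W=0
Step 5 [EW]: N:wait,E:car3-GO,S:wait,W:empty | queues: N=0 E=2 S=0 W=0
Step 6 [EW]: N:wait,E:car5-GO,S:wait,W:empty | queues: N=0 E=1 S=0 W=0
Step 7 [EW]: N:wait,E:car6-GO,S:wait,W:empty | queues: N=0 E=0 S=0 W=0

N: empty
E: empty
S: empty
W: empty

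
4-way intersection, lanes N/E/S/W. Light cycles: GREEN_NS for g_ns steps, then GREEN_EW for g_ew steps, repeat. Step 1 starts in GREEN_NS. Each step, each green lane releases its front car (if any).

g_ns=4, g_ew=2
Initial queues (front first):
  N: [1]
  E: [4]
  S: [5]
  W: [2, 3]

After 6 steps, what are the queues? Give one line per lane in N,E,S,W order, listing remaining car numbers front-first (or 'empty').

Step 1 [NS]: N:car1-GO,E:wait,S:car5-GO,W:wait | queues: N=0 E=1 S=0 W=2
Step 2 [NS]: N:empty,E:wait,S:empty,W:wait | queues: N=0 E=1 S=0 W=2
Step 3 [NS]: N:empty,E:wait,S:empty,W:wait | queues: N=0 E=1 S=0 W=2
Step 4 [NS]: N:empty,E:wait,S:empty,W:wait | queues: N=0 E=1 S=0 W=2
Step 5 [EW]: N:wait,E:car4-GO,S:wait,W:car2-GO | queues: N=0 E=0 S=0 W=1
Step 6 [EW]: N:wait,E:empty,S:wait,W:car3-GO | queues: N=0 E=0 S=0 W=0

N: empty
E: empty
S: empty
W: empty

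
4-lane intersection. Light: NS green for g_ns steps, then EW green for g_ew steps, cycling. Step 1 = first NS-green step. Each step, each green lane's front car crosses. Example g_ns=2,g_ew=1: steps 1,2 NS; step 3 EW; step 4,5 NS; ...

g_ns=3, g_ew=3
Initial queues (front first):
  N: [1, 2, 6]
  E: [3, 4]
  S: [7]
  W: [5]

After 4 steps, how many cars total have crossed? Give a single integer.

Answer: 6

Derivation:
Step 1 [NS]: N:car1-GO,E:wait,S:car7-GO,W:wait | queues: N=2 E=2 S=0 W=1
Step 2 [NS]: N:car2-GO,E:wait,S:empty,W:wait | queues: N=1 E=2 S=0 W=1
Step 3 [NS]: N:car6-GO,E:wait,S:empty,W:wait | queues: N=0 E=2 S=0 W=1
Step 4 [EW]: N:wait,E:car3-GO,S:wait,W:car5-GO | queues: N=0 E=1 S=0 W=0
Cars crossed by step 4: 6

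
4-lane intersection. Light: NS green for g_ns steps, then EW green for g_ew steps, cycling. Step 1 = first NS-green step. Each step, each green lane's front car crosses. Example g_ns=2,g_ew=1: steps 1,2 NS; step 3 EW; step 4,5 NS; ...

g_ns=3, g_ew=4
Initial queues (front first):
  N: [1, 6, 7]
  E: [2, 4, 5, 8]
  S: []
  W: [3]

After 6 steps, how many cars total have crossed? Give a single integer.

Answer: 7

Derivation:
Step 1 [NS]: N:car1-GO,E:wait,S:empty,W:wait | queues: N=2 E=4 S=0 W=1
Step 2 [NS]: N:car6-GO,E:wait,S:empty,W:wait | queues: N=1 E=4 S=0 W=1
Step 3 [NS]: N:car7-GO,E:wait,S:empty,W:wait | queues: N=0 E=4 S=0 W=1
Step 4 [EW]: N:wait,E:car2-GO,S:wait,W:car3-GO | queues: N=0 E=3 S=0 W=0
Step 5 [EW]: N:wait,E:car4-GO,S:wait,W:empty | queues: N=0 E=2 S=0 W=0
Step 6 [EW]: N:wait,E:car5-GO,S:wait,W:empty | queues: N=0 E=1 S=0 W=0
Cars crossed by step 6: 7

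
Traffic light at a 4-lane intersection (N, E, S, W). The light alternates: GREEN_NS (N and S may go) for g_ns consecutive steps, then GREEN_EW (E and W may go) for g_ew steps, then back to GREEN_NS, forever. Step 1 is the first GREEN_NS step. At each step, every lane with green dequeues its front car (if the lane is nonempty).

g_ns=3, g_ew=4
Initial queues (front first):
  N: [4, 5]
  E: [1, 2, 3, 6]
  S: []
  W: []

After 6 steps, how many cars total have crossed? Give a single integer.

Answer: 5

Derivation:
Step 1 [NS]: N:car4-GO,E:wait,S:empty,W:wait | queues: N=1 E=4 S=0 W=0
Step 2 [NS]: N:car5-GO,E:wait,S:empty,W:wait | queues: N=0 E=4 S=0 W=0
Step 3 [NS]: N:empty,E:wait,S:empty,W:wait | queues: N=0 E=4 S=0 W=0
Step 4 [EW]: N:wait,E:car1-GO,S:wait,W:empty | queues: N=0 E=3 S=0 W=0
Step 5 [EW]: N:wait,E:car2-GO,S:wait,W:empty | queues: N=0 E=2 S=0 W=0
Step 6 [EW]: N:wait,E:car3-GO,S:wait,W:empty | queues: N=0 E=1 S=0 W=0
Cars crossed by step 6: 5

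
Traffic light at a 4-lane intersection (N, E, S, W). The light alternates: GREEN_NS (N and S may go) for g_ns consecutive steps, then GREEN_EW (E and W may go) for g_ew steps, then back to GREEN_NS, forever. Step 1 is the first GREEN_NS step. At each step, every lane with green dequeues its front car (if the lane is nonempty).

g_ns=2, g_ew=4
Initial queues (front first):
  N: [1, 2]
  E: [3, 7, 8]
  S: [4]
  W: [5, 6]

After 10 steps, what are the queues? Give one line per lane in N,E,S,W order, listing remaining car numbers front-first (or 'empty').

Step 1 [NS]: N:car1-GO,E:wait,S:car4-GO,W:wait | queues: N=1 E=3 S=0 W=2
Step 2 [NS]: N:car2-GO,E:wait,S:empty,W:wait | queues: N=0 E=3 S=0 W=2
Step 3 [EW]: N:wait,E:car3-GO,S:wait,W:car5-GO | queues: N=0 E=2 S=0 W=1
Step 4 [EW]: N:wait,E:car7-GO,S:wait,W:car6-GO | queues: N=0 E=1 S=0 W=0
Step 5 [EW]: N:wait,E:car8-GO,S:wait,W:empty | queues: N=0 E=0 S=0 W=0

N: empty
E: empty
S: empty
W: empty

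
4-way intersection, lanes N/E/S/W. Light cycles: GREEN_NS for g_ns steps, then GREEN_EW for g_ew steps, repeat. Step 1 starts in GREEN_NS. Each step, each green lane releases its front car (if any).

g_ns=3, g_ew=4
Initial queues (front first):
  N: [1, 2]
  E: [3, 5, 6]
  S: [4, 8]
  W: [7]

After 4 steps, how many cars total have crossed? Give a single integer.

Step 1 [NS]: N:car1-GO,E:wait,S:car4-GO,W:wait | queues: N=1 E=3 S=1 W=1
Step 2 [NS]: N:car2-GO,E:wait,S:car8-GO,W:wait | queues: N=0 E=3 S=0 W=1
Step 3 [NS]: N:empty,E:wait,S:empty,W:wait | queues: N=0 E=3 S=0 W=1
Step 4 [EW]: N:wait,E:car3-GO,S:wait,W:car7-GO | queues: N=0 E=2 S=0 W=0
Cars crossed by step 4: 6

Answer: 6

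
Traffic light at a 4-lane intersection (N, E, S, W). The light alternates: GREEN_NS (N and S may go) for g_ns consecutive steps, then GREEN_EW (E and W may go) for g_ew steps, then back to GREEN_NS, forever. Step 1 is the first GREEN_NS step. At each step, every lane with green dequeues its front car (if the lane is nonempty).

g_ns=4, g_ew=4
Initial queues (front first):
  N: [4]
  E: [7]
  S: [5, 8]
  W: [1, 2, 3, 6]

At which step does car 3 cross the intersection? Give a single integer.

Step 1 [NS]: N:car4-GO,E:wait,S:car5-GO,W:wait | queues: N=0 E=1 S=1 W=4
Step 2 [NS]: N:empty,E:wait,S:car8-GO,W:wait | queues: N=0 E=1 S=0 W=4
Step 3 [NS]: N:empty,E:wait,S:empty,W:wait | queues: N=0 E=1 S=0 W=4
Step 4 [NS]: N:empty,E:wait,S:empty,W:wait | queues: N=0 E=1 S=0 W=4
Step 5 [EW]: N:wait,E:car7-GO,S:wait,W:car1-GO | queues: N=0 E=0 S=0 W=3
Step 6 [EW]: N:wait,E:empty,S:wait,W:car2-GO | queues: N=0 E=0 S=0 W=2
Step 7 [EW]: N:wait,E:empty,S:wait,W:car3-GO | queues: N=0 E=0 S=0 W=1
Step 8 [EW]: N:wait,E:empty,S:wait,W:car6-GO | queues: N=0 E=0 S=0 W=0
Car 3 crosses at step 7

7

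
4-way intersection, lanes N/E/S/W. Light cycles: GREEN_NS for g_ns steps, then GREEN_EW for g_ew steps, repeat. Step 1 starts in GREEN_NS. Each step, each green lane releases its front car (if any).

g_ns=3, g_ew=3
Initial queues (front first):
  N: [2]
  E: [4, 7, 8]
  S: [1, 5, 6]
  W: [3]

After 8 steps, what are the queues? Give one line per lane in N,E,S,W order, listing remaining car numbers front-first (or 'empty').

Step 1 [NS]: N:car2-GO,E:wait,S:car1-GO,W:wait | queues: N=0 E=3 S=2 W=1
Step 2 [NS]: N:empty,E:wait,S:car5-GO,W:wait | queues: N=0 E=3 S=1 W=1
Step 3 [NS]: N:empty,E:wait,S:car6-GO,W:wait | queues: N=0 E=3 S=0 W=1
Step 4 [EW]: N:wait,E:car4-GO,S:wait,W:car3-GO | queues: N=0 E=2 S=0 W=0
Step 5 [EW]: N:wait,E:car7-GO,S:wait,W:empty | queues: N=0 E=1 S=0 W=0
Step 6 [EW]: N:wait,E:car8-GO,S:wait,W:empty | queues: N=0 E=0 S=0 W=0

N: empty
E: empty
S: empty
W: empty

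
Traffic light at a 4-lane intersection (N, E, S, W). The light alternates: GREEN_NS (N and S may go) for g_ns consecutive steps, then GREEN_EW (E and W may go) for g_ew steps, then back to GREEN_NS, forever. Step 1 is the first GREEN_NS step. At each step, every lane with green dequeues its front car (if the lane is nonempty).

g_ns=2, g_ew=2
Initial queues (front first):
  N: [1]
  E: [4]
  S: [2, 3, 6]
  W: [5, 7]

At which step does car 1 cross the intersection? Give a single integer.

Step 1 [NS]: N:car1-GO,E:wait,S:car2-GO,W:wait | queues: N=0 E=1 S=2 W=2
Step 2 [NS]: N:empty,E:wait,S:car3-GO,W:wait | queues: N=0 E=1 S=1 W=2
Step 3 [EW]: N:wait,E:car4-GO,S:wait,W:car5-GO | queues: N=0 E=0 S=1 W=1
Step 4 [EW]: N:wait,E:empty,S:wait,W:car7-GO | queues: N=0 E=0 S=1 W=0
Step 5 [NS]: N:empty,E:wait,S:car6-GO,W:wait | queues: N=0 E=0 S=0 W=0
Car 1 crosses at step 1

1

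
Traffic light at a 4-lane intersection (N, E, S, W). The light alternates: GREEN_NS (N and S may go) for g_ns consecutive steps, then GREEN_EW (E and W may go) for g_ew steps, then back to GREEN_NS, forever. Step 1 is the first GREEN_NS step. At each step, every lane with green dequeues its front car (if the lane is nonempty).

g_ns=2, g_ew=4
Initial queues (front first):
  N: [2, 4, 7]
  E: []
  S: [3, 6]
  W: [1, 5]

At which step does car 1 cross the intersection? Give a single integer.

Step 1 [NS]: N:car2-GO,E:wait,S:car3-GO,W:wait | queues: N=2 E=0 S=1 W=2
Step 2 [NS]: N:car4-GO,E:wait,S:car6-GO,W:wait | queues: N=1 E=0 S=0 W=2
Step 3 [EW]: N:wait,E:empty,S:wait,W:car1-GO | queues: N=1 E=0 S=0 W=1
Step 4 [EW]: N:wait,E:empty,S:wait,W:car5-GO | queues: N=1 E=0 S=0 W=0
Step 5 [EW]: N:wait,E:empty,S:wait,W:empty | queues: N=1 E=0 S=0 W=0
Step 6 [EW]: N:wait,E:empty,S:wait,W:empty | queues: N=1 E=0 S=0 W=0
Step 7 [NS]: N:car7-GO,E:wait,S:empty,W:wait | queues: N=0 E=0 S=0 W=0
Car 1 crosses at step 3

3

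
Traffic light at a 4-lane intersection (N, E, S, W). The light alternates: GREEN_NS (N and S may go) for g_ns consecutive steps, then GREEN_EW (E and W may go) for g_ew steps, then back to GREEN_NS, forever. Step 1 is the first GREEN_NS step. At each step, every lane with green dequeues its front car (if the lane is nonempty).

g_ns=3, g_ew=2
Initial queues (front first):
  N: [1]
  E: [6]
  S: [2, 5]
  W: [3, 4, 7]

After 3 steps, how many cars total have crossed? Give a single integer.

Step 1 [NS]: N:car1-GO,E:wait,S:car2-GO,W:wait | queues: N=0 E=1 S=1 W=3
Step 2 [NS]: N:empty,E:wait,S:car5-GO,W:wait | queues: N=0 E=1 S=0 W=3
Step 3 [NS]: N:empty,E:wait,S:empty,W:wait | queues: N=0 E=1 S=0 W=3
Cars crossed by step 3: 3

Answer: 3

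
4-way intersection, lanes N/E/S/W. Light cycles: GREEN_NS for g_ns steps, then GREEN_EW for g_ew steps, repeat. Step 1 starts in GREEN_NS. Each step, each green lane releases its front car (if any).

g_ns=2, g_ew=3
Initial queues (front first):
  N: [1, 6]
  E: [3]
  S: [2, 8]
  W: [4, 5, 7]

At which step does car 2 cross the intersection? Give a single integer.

Step 1 [NS]: N:car1-GO,E:wait,S:car2-GO,W:wait | queues: N=1 E=1 S=1 W=3
Step 2 [NS]: N:car6-GO,E:wait,S:car8-GO,W:wait | queues: N=0 E=1 S=0 W=3
Step 3 [EW]: N:wait,E:car3-GO,S:wait,W:car4-GO | queues: N=0 E=0 S=0 W=2
Step 4 [EW]: N:wait,E:empty,S:wait,W:car5-GO | queues: N=0 E=0 S=0 W=1
Step 5 [EW]: N:wait,E:empty,S:wait,W:car7-GO | queues: N=0 E=0 S=0 W=0
Car 2 crosses at step 1

1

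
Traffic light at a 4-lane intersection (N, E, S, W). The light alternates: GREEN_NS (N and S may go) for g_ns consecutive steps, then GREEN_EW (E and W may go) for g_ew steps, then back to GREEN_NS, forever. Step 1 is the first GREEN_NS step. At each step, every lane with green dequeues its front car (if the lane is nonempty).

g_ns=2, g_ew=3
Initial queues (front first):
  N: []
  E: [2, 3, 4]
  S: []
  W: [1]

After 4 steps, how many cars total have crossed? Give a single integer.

Step 1 [NS]: N:empty,E:wait,S:empty,W:wait | queues: N=0 E=3 S=0 W=1
Step 2 [NS]: N:empty,E:wait,S:empty,W:wait | queues: N=0 E=3 S=0 W=1
Step 3 [EW]: N:wait,E:car2-GO,S:wait,W:car1-GO | queues: N=0 E=2 S=0 W=0
Step 4 [EW]: N:wait,E:car3-GO,S:wait,W:empty | queues: N=0 E=1 S=0 W=0
Cars crossed by step 4: 3

Answer: 3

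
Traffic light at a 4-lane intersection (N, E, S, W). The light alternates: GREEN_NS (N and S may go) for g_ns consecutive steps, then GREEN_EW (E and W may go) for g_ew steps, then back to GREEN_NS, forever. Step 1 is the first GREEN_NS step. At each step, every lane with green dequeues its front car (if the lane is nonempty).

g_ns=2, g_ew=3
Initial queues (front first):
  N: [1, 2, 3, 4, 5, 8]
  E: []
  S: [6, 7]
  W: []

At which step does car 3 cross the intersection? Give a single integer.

Step 1 [NS]: N:car1-GO,E:wait,S:car6-GO,W:wait | queues: N=5 E=0 S=1 W=0
Step 2 [NS]: N:car2-GO,E:wait,S:car7-GO,W:wait | queues: N=4 E=0 S=0 W=0
Step 3 [EW]: N:wait,E:empty,S:wait,W:empty | queues: N=4 E=0 S=0 W=0
Step 4 [EW]: N:wait,E:empty,S:wait,W:empty | queues: N=4 E=0 S=0 W=0
Step 5 [EW]: N:wait,E:empty,S:wait,W:empty | queues: N=4 E=0 S=0 W=0
Step 6 [NS]: N:car3-GO,E:wait,S:empty,W:wait | queues: N=3 E=0 S=0 W=0
Step 7 [NS]: N:car4-GO,E:wait,S:empty,W:wait | queues: N=2 E=0 S=0 W=0
Step 8 [EW]: N:wait,E:empty,S:wait,W:empty | queues: N=2 E=0 S=0 W=0
Step 9 [EW]: N:wait,E:empty,S:wait,W:empty | queues: N=2 E=0 S=0 W=0
Step 10 [EW]: N:wait,E:empty,S:wait,W:empty | queues: N=2 E=0 S=0 W=0
Step 11 [NS]: N:car5-GO,E:wait,S:empty,W:wait | queues: N=1 E=0 S=0 W=0
Step 12 [NS]: N:car8-GO,E:wait,S:empty,W:wait | queues: N=0 E=0 S=0 W=0
Car 3 crosses at step 6

6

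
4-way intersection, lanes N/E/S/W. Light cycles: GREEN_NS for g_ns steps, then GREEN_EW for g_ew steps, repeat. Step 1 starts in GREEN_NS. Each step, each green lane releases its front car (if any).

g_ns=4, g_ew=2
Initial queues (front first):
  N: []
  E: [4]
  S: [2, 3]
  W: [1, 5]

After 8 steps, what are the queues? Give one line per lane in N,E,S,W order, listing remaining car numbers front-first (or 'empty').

Step 1 [NS]: N:empty,E:wait,S:car2-GO,W:wait | queues: N=0 E=1 S=1 W=2
Step 2 [NS]: N:empty,E:wait,S:car3-GO,W:wait | queues: N=0 E=1 S=0 W=2
Step 3 [NS]: N:empty,E:wait,S:empty,W:wait | queues: N=0 E=1 S=0 W=2
Step 4 [NS]: N:empty,E:wait,S:empty,W:wait | queues: N=0 E=1 S=0 W=2
Step 5 [EW]: N:wait,E:car4-GO,S:wait,W:car1-GO | queues: N=0 E=0 S=0 W=1
Step 6 [EW]: N:wait,E:empty,S:wait,W:car5-GO | queues: N=0 E=0 S=0 W=0

N: empty
E: empty
S: empty
W: empty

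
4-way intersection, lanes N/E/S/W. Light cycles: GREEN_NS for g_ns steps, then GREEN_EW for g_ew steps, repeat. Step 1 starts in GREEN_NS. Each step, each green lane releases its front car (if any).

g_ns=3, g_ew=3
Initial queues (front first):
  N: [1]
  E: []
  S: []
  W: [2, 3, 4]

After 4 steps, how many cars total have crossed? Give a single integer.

Step 1 [NS]: N:car1-GO,E:wait,S:empty,W:wait | queues: N=0 E=0 S=0 W=3
Step 2 [NS]: N:empty,E:wait,S:empty,W:wait | queues: N=0 E=0 S=0 W=3
Step 3 [NS]: N:empty,E:wait,S:empty,W:wait | queues: N=0 E=0 S=0 W=3
Step 4 [EW]: N:wait,E:empty,S:wait,W:car2-GO | queues: N=0 E=0 S=0 W=2
Cars crossed by step 4: 2

Answer: 2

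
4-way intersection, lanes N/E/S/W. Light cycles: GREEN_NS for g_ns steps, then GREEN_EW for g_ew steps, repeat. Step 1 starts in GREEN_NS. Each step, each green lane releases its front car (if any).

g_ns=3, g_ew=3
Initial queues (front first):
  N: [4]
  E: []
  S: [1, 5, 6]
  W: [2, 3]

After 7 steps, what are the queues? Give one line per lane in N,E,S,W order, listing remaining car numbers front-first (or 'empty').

Step 1 [NS]: N:car4-GO,E:wait,S:car1-GO,W:wait | queues: N=0 E=0 S=2 W=2
Step 2 [NS]: N:empty,E:wait,S:car5-GO,W:wait | queues: N=0 E=0 S=1 W=2
Step 3 [NS]: N:empty,E:wait,S:car6-GO,W:wait | queues: N=0 E=0 S=0 W=2
Step 4 [EW]: N:wait,E:empty,S:wait,W:car2-GO | queues: N=0 E=0 S=0 W=1
Step 5 [EW]: N:wait,E:empty,S:wait,W:car3-GO | queues: N=0 E=0 S=0 W=0

N: empty
E: empty
S: empty
W: empty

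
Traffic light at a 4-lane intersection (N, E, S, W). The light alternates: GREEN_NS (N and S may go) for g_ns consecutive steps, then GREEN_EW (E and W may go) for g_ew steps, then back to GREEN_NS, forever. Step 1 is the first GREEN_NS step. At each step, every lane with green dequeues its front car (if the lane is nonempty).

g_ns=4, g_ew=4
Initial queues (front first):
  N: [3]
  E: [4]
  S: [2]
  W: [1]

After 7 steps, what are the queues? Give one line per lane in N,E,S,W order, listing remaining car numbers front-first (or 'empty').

Step 1 [NS]: N:car3-GO,E:wait,S:car2-GO,W:wait | queues: N=0 E=1 S=0 W=1
Step 2 [NS]: N:empty,E:wait,S:empty,W:wait | queues: N=0 E=1 S=0 W=1
Step 3 [NS]: N:empty,E:wait,S:empty,W:wait | queues: N=0 E=1 S=0 W=1
Step 4 [NS]: N:empty,E:wait,S:empty,W:wait | queues: N=0 E=1 S=0 W=1
Step 5 [EW]: N:wait,E:car4-GO,S:wait,W:car1-GO | queues: N=0 E=0 S=0 W=0

N: empty
E: empty
S: empty
W: empty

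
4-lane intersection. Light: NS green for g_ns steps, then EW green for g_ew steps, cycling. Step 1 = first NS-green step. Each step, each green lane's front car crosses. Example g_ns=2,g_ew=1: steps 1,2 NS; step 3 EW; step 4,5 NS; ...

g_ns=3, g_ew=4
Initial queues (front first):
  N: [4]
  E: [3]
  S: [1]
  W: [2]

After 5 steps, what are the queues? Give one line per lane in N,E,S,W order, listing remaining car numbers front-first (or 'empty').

Step 1 [NS]: N:car4-GO,E:wait,S:car1-GO,W:wait | queues: N=0 E=1 S=0 W=1
Step 2 [NS]: N:empty,E:wait,S:empty,W:wait | queues: N=0 E=1 S=0 W=1
Step 3 [NS]: N:empty,E:wait,S:empty,W:wait | queues: N=0 E=1 S=0 W=1
Step 4 [EW]: N:wait,E:car3-GO,S:wait,W:car2-GO | queues: N=0 E=0 S=0 W=0

N: empty
E: empty
S: empty
W: empty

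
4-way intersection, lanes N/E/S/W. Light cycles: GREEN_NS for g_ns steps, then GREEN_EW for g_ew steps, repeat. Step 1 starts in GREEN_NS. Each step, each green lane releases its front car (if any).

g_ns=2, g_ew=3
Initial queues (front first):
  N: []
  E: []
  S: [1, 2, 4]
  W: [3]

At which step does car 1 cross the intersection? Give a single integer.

Step 1 [NS]: N:empty,E:wait,S:car1-GO,W:wait | queues: N=0 E=0 S=2 W=1
Step 2 [NS]: N:empty,E:wait,S:car2-GO,W:wait | queues: N=0 E=0 S=1 W=1
Step 3 [EW]: N:wait,E:empty,S:wait,W:car3-GO | queues: N=0 E=0 S=1 W=0
Step 4 [EW]: N:wait,E:empty,S:wait,W:empty | queues: N=0 E=0 S=1 W=0
Step 5 [EW]: N:wait,E:empty,S:wait,W:empty | queues: N=0 E=0 S=1 W=0
Step 6 [NS]: N:empty,E:wait,S:car4-GO,W:wait | queues: N=0 E=0 S=0 W=0
Car 1 crosses at step 1

1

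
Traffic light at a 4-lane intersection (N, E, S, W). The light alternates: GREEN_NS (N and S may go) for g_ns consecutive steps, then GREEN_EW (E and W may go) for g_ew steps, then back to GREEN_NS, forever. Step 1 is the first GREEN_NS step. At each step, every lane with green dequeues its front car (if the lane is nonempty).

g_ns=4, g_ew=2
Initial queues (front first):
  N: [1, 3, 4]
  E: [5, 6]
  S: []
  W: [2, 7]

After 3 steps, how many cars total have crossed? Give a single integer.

Step 1 [NS]: N:car1-GO,E:wait,S:empty,W:wait | queues: N=2 E=2 S=0 W=2
Step 2 [NS]: N:car3-GO,E:wait,S:empty,W:wait | queues: N=1 E=2 S=0 W=2
Step 3 [NS]: N:car4-GO,E:wait,S:empty,W:wait | queues: N=0 E=2 S=0 W=2
Cars crossed by step 3: 3

Answer: 3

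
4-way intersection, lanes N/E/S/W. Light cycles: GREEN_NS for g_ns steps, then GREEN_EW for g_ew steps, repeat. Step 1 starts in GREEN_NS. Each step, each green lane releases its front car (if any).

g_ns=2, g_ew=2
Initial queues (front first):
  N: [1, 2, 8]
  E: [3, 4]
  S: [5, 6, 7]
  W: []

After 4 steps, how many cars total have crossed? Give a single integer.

Answer: 6

Derivation:
Step 1 [NS]: N:car1-GO,E:wait,S:car5-GO,W:wait | queues: N=2 E=2 S=2 W=0
Step 2 [NS]: N:car2-GO,E:wait,S:car6-GO,W:wait | queues: N=1 E=2 S=1 W=0
Step 3 [EW]: N:wait,E:car3-GO,S:wait,W:empty | queues: N=1 E=1 S=1 W=0
Step 4 [EW]: N:wait,E:car4-GO,S:wait,W:empty | queues: N=1 E=0 S=1 W=0
Cars crossed by step 4: 6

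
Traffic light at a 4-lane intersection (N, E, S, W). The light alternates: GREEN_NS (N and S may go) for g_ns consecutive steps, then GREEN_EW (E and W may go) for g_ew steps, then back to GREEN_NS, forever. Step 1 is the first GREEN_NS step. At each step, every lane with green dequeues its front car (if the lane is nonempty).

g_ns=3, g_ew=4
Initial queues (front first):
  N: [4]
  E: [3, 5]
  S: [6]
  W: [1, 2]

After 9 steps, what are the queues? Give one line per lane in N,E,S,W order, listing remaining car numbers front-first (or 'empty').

Step 1 [NS]: N:car4-GO,E:wait,S:car6-GO,W:wait | queues: N=0 E=2 S=0 W=2
Step 2 [NS]: N:empty,E:wait,S:empty,W:wait | queues: N=0 E=2 S=0 W=2
Step 3 [NS]: N:empty,E:wait,S:empty,W:wait | queues: N=0 E=2 S=0 W=2
Step 4 [EW]: N:wait,E:car3-GO,S:wait,W:car1-GO | queues: N=0 E=1 S=0 W=1
Step 5 [EW]: N:wait,E:car5-GO,S:wait,W:car2-GO | queues: N=0 E=0 S=0 W=0

N: empty
E: empty
S: empty
W: empty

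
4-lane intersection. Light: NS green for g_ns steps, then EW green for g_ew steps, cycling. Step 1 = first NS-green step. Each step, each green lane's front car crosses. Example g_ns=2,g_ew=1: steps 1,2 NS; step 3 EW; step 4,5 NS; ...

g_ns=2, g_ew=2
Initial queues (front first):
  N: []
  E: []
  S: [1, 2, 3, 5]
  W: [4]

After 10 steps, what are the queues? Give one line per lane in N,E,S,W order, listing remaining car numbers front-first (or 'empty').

Step 1 [NS]: N:empty,E:wait,S:car1-GO,W:wait | queues: N=0 E=0 S=3 W=1
Step 2 [NS]: N:empty,E:wait,S:car2-GO,W:wait | queues: N=0 E=0 S=2 W=1
Step 3 [EW]: N:wait,E:empty,S:wait,W:car4-GO | queues: N=0 E=0 S=2 W=0
Step 4 [EW]: N:wait,E:empty,S:wait,W:empty | queues: N=0 E=0 S=2 W=0
Step 5 [NS]: N:empty,E:wait,S:car3-GO,W:wait | queues: N=0 E=0 S=1 W=0
Step 6 [NS]: N:empty,E:wait,S:car5-GO,W:wait | queues: N=0 E=0 S=0 W=0

N: empty
E: empty
S: empty
W: empty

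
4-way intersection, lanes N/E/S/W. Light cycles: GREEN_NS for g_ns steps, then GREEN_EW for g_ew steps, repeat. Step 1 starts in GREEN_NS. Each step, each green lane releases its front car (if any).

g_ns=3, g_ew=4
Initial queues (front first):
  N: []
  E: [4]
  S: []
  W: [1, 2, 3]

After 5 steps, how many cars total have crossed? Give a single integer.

Answer: 3

Derivation:
Step 1 [NS]: N:empty,E:wait,S:empty,W:wait | queues: N=0 E=1 S=0 W=3
Step 2 [NS]: N:empty,E:wait,S:empty,W:wait | queues: N=0 E=1 S=0 W=3
Step 3 [NS]: N:empty,E:wait,S:empty,W:wait | queues: N=0 E=1 S=0 W=3
Step 4 [EW]: N:wait,E:car4-GO,S:wait,W:car1-GO | queues: N=0 E=0 S=0 W=2
Step 5 [EW]: N:wait,E:empty,S:wait,W:car2-GO | queues: N=0 E=0 S=0 W=1
Cars crossed by step 5: 3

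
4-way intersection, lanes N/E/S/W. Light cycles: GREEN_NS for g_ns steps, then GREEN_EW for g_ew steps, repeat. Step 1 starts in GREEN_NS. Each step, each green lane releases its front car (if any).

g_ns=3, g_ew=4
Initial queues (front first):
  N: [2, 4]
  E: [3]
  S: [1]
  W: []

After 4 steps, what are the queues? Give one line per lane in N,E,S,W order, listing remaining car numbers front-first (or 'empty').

Step 1 [NS]: N:car2-GO,E:wait,S:car1-GO,W:wait | queues: N=1 E=1 S=0 W=0
Step 2 [NS]: N:car4-GO,E:wait,S:empty,W:wait | queues: N=0 E=1 S=0 W=0
Step 3 [NS]: N:empty,E:wait,S:empty,W:wait | queues: N=0 E=1 S=0 W=0
Step 4 [EW]: N:wait,E:car3-GO,S:wait,W:empty | queues: N=0 E=0 S=0 W=0

N: empty
E: empty
S: empty
W: empty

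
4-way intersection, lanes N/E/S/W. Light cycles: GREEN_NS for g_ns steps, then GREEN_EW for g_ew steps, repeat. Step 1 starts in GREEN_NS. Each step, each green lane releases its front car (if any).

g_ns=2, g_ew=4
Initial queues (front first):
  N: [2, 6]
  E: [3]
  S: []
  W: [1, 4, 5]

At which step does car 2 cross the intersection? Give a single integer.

Step 1 [NS]: N:car2-GO,E:wait,S:empty,W:wait | queues: N=1 E=1 S=0 W=3
Step 2 [NS]: N:car6-GO,E:wait,S:empty,W:wait | queues: N=0 E=1 S=0 W=3
Step 3 [EW]: N:wait,E:car3-GO,S:wait,W:car1-GO | queues: N=0 E=0 S=0 W=2
Step 4 [EW]: N:wait,E:empty,S:wait,W:car4-GO | queues: N=0 E=0 S=0 W=1
Step 5 [EW]: N:wait,E:empty,S:wait,W:car5-GO | queues: N=0 E=0 S=0 W=0
Car 2 crosses at step 1

1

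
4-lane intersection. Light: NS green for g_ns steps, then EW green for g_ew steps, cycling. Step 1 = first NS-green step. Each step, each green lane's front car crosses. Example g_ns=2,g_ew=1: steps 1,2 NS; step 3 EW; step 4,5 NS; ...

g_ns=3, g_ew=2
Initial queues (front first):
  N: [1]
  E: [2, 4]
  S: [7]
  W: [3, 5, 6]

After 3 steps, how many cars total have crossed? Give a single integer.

Answer: 2

Derivation:
Step 1 [NS]: N:car1-GO,E:wait,S:car7-GO,W:wait | queues: N=0 E=2 S=0 W=3
Step 2 [NS]: N:empty,E:wait,S:empty,W:wait | queues: N=0 E=2 S=0 W=3
Step 3 [NS]: N:empty,E:wait,S:empty,W:wait | queues: N=0 E=2 S=0 W=3
Cars crossed by step 3: 2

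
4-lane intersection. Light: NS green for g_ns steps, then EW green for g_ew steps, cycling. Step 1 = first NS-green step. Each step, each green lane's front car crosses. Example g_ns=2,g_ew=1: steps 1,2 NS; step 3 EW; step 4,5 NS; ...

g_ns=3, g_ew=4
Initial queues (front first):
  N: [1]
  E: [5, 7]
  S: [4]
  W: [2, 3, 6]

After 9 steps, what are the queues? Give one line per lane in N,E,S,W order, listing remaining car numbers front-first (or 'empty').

Step 1 [NS]: N:car1-GO,E:wait,S:car4-GO,W:wait | queues: N=0 E=2 S=0 W=3
Step 2 [NS]: N:empty,E:wait,S:empty,W:wait | queues: N=0 E=2 S=0 W=3
Step 3 [NS]: N:empty,E:wait,S:empty,W:wait | queues: N=0 E=2 S=0 W=3
Step 4 [EW]: N:wait,E:car5-GO,S:wait,W:car2-GO | queues: N=0 E=1 S=0 W=2
Step 5 [EW]: N:wait,E:car7-GO,S:wait,W:car3-GO | queues: N=0 E=0 S=0 W=1
Step 6 [EW]: N:wait,E:empty,S:wait,W:car6-GO | queues: N=0 E=0 S=0 W=0

N: empty
E: empty
S: empty
W: empty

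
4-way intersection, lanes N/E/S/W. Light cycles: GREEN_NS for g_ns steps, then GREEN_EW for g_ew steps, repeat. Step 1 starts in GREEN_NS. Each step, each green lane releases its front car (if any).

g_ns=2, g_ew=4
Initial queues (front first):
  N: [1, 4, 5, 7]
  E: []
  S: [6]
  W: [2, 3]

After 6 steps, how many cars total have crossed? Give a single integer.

Step 1 [NS]: N:car1-GO,E:wait,S:car6-GO,W:wait | queues: N=3 E=0 S=0 W=2
Step 2 [NS]: N:car4-GO,E:wait,S:empty,W:wait | queues: N=2 E=0 S=0 W=2
Step 3 [EW]: N:wait,E:empty,S:wait,W:car2-GO | queues: N=2 E=0 S=0 W=1
Step 4 [EW]: N:wait,E:empty,S:wait,W:car3-GO | queues: N=2 E=0 S=0 W=0
Step 5 [EW]: N:wait,E:empty,S:wait,W:empty | queues: N=2 E=0 S=0 W=0
Step 6 [EW]: N:wait,E:empty,S:wait,W:empty | queues: N=2 E=0 S=0 W=0
Cars crossed by step 6: 5

Answer: 5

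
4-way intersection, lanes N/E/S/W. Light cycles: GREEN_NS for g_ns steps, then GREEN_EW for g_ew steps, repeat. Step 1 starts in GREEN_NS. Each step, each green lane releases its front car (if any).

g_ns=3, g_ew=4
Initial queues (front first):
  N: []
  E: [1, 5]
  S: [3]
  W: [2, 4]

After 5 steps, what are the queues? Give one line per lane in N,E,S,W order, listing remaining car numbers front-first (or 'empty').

Step 1 [NS]: N:empty,E:wait,S:car3-GO,W:wait | queues: N=0 E=2 S=0 W=2
Step 2 [NS]: N:empty,E:wait,S:empty,W:wait | queues: N=0 E=2 S=0 W=2
Step 3 [NS]: N:empty,E:wait,S:empty,W:wait | queues: N=0 E=2 S=0 W=2
Step 4 [EW]: N:wait,E:car1-GO,S:wait,W:car2-GO | queues: N=0 E=1 S=0 W=1
Step 5 [EW]: N:wait,E:car5-GO,S:wait,W:car4-GO | queues: N=0 E=0 S=0 W=0

N: empty
E: empty
S: empty
W: empty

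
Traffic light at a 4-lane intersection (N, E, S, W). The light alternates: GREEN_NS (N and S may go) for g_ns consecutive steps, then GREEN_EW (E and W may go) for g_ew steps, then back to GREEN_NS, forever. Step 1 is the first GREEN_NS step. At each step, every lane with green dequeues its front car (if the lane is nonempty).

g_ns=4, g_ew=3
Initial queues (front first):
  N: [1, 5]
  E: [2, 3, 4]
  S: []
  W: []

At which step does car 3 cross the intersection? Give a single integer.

Step 1 [NS]: N:car1-GO,E:wait,S:empty,W:wait | queues: N=1 E=3 S=0 W=0
Step 2 [NS]: N:car5-GO,E:wait,S:empty,W:wait | queues: N=0 E=3 S=0 W=0
Step 3 [NS]: N:empty,E:wait,S:empty,W:wait | queues: N=0 E=3 S=0 W=0
Step 4 [NS]: N:empty,E:wait,S:empty,W:wait | queues: N=0 E=3 S=0 W=0
Step 5 [EW]: N:wait,E:car2-GO,S:wait,W:empty | queues: N=0 E=2 S=0 W=0
Step 6 [EW]: N:wait,E:car3-GO,S:wait,W:empty | queues: N=0 E=1 S=0 W=0
Step 7 [EW]: N:wait,E:car4-GO,S:wait,W:empty | queues: N=0 E=0 S=0 W=0
Car 3 crosses at step 6

6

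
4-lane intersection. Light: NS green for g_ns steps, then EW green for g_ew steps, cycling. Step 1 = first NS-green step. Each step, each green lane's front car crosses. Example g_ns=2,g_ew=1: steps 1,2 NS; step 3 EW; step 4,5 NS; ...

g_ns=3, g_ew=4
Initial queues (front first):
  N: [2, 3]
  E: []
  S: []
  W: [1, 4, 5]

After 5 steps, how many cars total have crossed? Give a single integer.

Answer: 4

Derivation:
Step 1 [NS]: N:car2-GO,E:wait,S:empty,W:wait | queues: N=1 E=0 S=0 W=3
Step 2 [NS]: N:car3-GO,E:wait,S:empty,W:wait | queues: N=0 E=0 S=0 W=3
Step 3 [NS]: N:empty,E:wait,S:empty,W:wait | queues: N=0 E=0 S=0 W=3
Step 4 [EW]: N:wait,E:empty,S:wait,W:car1-GO | queues: N=0 E=0 S=0 W=2
Step 5 [EW]: N:wait,E:empty,S:wait,W:car4-GO | queues: N=0 E=0 S=0 W=1
Cars crossed by step 5: 4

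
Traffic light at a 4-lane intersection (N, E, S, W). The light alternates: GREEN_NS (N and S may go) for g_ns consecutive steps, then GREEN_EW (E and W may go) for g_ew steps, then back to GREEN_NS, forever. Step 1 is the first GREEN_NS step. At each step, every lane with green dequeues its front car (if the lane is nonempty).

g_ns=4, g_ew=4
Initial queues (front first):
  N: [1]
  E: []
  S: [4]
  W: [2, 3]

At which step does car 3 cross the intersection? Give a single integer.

Step 1 [NS]: N:car1-GO,E:wait,S:car4-GO,W:wait | queues: N=0 E=0 S=0 W=2
Step 2 [NS]: N:empty,E:wait,S:empty,W:wait | queues: N=0 E=0 S=0 W=2
Step 3 [NS]: N:empty,E:wait,S:empty,W:wait | queues: N=0 E=0 S=0 W=2
Step 4 [NS]: N:empty,E:wait,S:empty,W:wait | queues: N=0 E=0 S=0 W=2
Step 5 [EW]: N:wait,E:empty,S:wait,W:car2-GO | queues: N=0 E=0 S=0 W=1
Step 6 [EW]: N:wait,E:empty,S:wait,W:car3-GO | queues: N=0 E=0 S=0 W=0
Car 3 crosses at step 6

6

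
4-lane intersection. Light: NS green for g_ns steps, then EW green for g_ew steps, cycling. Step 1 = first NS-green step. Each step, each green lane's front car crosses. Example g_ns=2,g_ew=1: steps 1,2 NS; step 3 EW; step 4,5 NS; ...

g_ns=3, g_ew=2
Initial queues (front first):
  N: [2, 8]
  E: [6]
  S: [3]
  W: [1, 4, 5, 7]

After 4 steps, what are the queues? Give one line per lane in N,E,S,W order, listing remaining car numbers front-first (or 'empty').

Step 1 [NS]: N:car2-GO,E:wait,S:car3-GO,W:wait | queues: N=1 E=1 S=0 W=4
Step 2 [NS]: N:car8-GO,E:wait,S:empty,W:wait | queues: N=0 E=1 S=0 W=4
Step 3 [NS]: N:empty,E:wait,S:empty,W:wait | queues: N=0 E=1 S=0 W=4
Step 4 [EW]: N:wait,E:car6-GO,S:wait,W:car1-GO | queues: N=0 E=0 S=0 W=3

N: empty
E: empty
S: empty
W: 4 5 7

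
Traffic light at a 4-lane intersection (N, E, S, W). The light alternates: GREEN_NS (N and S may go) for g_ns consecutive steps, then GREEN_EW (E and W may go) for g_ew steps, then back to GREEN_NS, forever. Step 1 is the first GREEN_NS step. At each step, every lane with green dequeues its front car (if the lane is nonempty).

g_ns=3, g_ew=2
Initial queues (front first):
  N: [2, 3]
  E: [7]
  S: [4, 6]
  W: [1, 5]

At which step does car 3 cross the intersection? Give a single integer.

Step 1 [NS]: N:car2-GO,E:wait,S:car4-GO,W:wait | queues: N=1 E=1 S=1 W=2
Step 2 [NS]: N:car3-GO,E:wait,S:car6-GO,W:wait | queues: N=0 E=1 S=0 W=2
Step 3 [NS]: N:empty,E:wait,S:empty,W:wait | queues: N=0 E=1 S=0 W=2
Step 4 [EW]: N:wait,E:car7-GO,S:wait,W:car1-GO | queues: N=0 E=0 S=0 W=1
Step 5 [EW]: N:wait,E:empty,S:wait,W:car5-GO | queues: N=0 E=0 S=0 W=0
Car 3 crosses at step 2

2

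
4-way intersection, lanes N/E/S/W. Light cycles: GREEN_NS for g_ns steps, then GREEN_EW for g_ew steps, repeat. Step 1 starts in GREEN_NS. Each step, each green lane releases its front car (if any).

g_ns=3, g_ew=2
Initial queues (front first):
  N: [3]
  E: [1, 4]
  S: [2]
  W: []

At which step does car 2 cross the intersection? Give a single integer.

Step 1 [NS]: N:car3-GO,E:wait,S:car2-GO,W:wait | queues: N=0 E=2 S=0 W=0
Step 2 [NS]: N:empty,E:wait,S:empty,W:wait | queues: N=0 E=2 S=0 W=0
Step 3 [NS]: N:empty,E:wait,S:empty,W:wait | queues: N=0 E=2 S=0 W=0
Step 4 [EW]: N:wait,E:car1-GO,S:wait,W:empty | queues: N=0 E=1 S=0 W=0
Step 5 [EW]: N:wait,E:car4-GO,S:wait,W:empty | queues: N=0 E=0 S=0 W=0
Car 2 crosses at step 1

1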